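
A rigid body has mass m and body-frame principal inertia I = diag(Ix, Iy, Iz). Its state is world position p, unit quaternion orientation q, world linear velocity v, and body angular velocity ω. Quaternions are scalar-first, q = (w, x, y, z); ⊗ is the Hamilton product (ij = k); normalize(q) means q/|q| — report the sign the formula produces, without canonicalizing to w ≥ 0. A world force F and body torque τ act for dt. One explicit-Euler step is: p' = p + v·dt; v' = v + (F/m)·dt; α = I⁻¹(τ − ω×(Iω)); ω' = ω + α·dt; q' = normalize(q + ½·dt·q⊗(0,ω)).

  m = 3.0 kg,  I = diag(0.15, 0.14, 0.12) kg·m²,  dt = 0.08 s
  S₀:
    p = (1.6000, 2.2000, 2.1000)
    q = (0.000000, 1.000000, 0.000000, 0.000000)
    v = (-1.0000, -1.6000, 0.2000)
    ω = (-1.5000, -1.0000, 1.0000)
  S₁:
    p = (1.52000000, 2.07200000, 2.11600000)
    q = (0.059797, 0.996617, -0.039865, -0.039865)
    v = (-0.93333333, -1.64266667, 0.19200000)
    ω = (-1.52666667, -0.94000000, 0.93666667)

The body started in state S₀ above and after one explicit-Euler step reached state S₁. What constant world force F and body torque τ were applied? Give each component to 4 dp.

v₁ − v₀ = (0.06666667, -0.04266667, -0.00800000)
F = m·Δv/dt = (2.5000, -1.6000, -0.3000)
Δω = ω₁−ω₀ = (-0.02666667, 0.06000000, -0.06333333)
τ = I·(Δω/dt) + ω₀×(Iω₀) = (-0.0300, 0.0600, -0.1100)

F = (2.5000, -1.6000, -0.3000)
τ = (-0.0300, 0.0600, -0.1100)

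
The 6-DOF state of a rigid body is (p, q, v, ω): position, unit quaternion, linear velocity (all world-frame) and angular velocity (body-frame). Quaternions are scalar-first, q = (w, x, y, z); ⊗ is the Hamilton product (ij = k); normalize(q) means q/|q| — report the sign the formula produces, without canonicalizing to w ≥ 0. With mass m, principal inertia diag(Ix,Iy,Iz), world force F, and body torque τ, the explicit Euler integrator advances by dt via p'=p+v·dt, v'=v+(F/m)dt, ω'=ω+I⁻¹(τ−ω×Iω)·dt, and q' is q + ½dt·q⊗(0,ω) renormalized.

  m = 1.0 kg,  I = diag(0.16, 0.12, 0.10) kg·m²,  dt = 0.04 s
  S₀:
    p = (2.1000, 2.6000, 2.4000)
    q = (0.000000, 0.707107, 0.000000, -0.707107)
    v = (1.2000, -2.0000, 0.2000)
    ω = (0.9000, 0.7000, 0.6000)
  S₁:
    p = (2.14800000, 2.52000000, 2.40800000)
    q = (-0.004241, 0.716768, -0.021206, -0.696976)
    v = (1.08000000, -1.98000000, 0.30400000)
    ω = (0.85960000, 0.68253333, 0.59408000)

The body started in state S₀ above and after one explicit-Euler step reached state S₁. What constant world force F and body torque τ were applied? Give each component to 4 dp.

velocity change Δv = (-0.12000000, 0.02000000, 0.10400000)
m·(v₁−v₀)/dt = (-3.0000, 0.5000, 2.6000)
ω₁ − ω₀ = (-0.04040000, -0.01746667, -0.00592000)
ω₀×(Iω₀) = (-0.0084, 0.0324, -0.0252)
τ = I·(Δω/dt) + ω₀×(Iω₀) = (-0.1700, -0.0200, -0.0400)

F = (-3.0000, 0.5000, 2.6000)
τ = (-0.1700, -0.0200, -0.0400)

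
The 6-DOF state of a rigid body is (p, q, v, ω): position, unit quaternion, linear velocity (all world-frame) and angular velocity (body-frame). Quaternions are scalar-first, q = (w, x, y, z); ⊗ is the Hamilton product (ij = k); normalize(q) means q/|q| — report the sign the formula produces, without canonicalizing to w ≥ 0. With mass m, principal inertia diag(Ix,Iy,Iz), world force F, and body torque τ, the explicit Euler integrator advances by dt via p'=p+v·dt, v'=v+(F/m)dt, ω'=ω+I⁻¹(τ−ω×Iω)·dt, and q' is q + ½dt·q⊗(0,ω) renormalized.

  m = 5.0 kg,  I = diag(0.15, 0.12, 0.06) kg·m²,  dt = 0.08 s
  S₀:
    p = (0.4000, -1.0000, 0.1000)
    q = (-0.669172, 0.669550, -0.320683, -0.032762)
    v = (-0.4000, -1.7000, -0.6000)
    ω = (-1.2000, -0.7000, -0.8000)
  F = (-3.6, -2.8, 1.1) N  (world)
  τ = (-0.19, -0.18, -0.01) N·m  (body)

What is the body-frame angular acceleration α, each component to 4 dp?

gyro term ω×Iω = (-0.0336, 0.0864, -0.0252)
α = I⁻¹(τ − ω×Iω) = (-1.0427, -2.2200, 0.2533)

α = (-1.0427, -2.2200, 0.2533)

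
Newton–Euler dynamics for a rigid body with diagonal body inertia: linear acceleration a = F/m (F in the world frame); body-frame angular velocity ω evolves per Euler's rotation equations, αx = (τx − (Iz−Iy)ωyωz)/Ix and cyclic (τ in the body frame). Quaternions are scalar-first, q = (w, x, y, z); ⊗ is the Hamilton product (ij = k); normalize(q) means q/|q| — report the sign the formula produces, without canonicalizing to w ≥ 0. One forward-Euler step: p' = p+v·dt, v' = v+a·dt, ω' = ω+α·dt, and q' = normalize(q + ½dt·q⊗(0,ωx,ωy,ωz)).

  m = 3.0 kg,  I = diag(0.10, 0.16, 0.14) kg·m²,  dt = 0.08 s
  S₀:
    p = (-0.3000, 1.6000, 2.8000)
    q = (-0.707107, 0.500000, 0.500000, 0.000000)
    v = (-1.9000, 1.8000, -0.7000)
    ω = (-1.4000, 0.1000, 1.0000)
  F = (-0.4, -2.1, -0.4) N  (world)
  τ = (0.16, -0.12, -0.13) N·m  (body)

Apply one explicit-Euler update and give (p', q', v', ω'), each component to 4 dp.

a = (-0.1333, -0.7000, -0.1333)
new position p' = (-0.4520, 1.7440, 2.7440)
v + (F/m)dt = (-1.9107, 1.7440, -0.7107)
angular accel α = (1.6200, -1.1000, -0.8686)
new body rate ω' = (-1.2704, 0.0120, 0.9305)
Hamilton product q⊗(0,ω) = (0.6500000, 1.4899498, -0.5707107, 0.0428930)
q + ½dt·q⊗(0,ω), renormalized = (-0.6795, 0.5583, 0.4760, 0.0017)

p' = (-0.4520, 1.7440, 2.7440)
q' = (-0.6795, 0.5583, 0.4760, 0.0017)
v' = (-1.9107, 1.7440, -0.7107)
ω' = (-1.2704, 0.0120, 0.9305)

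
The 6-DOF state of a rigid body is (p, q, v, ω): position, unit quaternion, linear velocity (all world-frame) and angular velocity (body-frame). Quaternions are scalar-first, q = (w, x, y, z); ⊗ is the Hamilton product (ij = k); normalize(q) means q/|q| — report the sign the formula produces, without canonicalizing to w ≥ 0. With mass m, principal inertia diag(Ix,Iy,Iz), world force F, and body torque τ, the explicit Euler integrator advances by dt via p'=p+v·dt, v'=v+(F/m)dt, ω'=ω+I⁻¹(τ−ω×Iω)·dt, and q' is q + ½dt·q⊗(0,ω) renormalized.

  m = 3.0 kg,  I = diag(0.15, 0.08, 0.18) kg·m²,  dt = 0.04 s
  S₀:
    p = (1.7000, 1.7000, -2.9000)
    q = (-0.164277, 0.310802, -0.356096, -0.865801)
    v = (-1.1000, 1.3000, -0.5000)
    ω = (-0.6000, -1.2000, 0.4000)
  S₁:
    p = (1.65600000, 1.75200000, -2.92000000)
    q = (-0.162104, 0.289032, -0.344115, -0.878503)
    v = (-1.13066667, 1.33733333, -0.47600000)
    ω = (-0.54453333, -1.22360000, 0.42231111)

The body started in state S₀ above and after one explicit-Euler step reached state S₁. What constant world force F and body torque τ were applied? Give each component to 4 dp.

v₁ − v₀ = (-0.03066667, 0.03733333, 0.02400000)
F = m·Δv/dt = (-2.3000, 2.8000, 1.8000)
Δω = ω₁−ω₀ = (0.05546667, -0.02360000, 0.02231111)
applied torque τ = (0.1600, -0.0400, 0.0500)

F = (-2.3000, 2.8000, 1.8000)
τ = (0.1600, -0.0400, 0.0500)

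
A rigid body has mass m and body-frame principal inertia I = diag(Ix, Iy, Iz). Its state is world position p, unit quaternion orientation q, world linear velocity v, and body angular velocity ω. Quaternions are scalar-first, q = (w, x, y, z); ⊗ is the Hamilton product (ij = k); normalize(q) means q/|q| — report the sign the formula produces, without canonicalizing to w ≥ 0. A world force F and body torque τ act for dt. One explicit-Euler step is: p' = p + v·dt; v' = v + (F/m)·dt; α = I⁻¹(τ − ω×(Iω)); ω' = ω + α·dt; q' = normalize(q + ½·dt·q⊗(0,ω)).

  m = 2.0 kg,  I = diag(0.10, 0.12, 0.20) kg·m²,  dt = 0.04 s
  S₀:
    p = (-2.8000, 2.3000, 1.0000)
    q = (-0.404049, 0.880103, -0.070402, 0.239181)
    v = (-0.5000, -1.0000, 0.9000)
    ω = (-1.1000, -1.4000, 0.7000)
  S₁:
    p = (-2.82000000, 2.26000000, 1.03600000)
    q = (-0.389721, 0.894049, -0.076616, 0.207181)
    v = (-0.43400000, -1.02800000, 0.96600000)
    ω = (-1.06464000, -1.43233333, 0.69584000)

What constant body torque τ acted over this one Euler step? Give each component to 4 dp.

τ = (0.0100, -0.0200, 0.0100)

Δω = ω₁−ω₀ = (0.03536000, -0.03233333, -0.00416000)
precession coupling = (-0.0784, 0.0770, 0.0308)
I·α + gyro = (0.0100, -0.0200, 0.0100)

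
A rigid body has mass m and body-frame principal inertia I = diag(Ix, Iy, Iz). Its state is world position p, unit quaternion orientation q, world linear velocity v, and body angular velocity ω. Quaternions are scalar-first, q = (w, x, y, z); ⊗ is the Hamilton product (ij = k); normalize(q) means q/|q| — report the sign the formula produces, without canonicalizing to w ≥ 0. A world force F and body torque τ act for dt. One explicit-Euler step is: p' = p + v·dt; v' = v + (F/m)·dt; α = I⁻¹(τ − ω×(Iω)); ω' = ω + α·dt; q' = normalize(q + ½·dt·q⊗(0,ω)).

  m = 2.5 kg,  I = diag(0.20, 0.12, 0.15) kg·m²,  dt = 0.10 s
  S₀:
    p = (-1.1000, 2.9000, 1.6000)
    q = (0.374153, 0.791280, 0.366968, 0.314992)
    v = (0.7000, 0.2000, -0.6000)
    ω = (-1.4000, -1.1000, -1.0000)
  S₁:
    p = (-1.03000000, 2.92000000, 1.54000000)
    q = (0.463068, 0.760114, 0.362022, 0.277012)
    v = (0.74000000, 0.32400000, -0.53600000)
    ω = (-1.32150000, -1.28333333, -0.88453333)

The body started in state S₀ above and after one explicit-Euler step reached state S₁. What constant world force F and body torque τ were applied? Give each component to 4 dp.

velocity change Δv = (0.04000000, 0.12400000, 0.06400000)
F = m·Δv/dt = (1.0000, 3.1000, 1.6000)
ω₁ − ω₀ = (0.07850000, -0.18333333, 0.11546667)
precession coupling = (0.0330, 0.0700, -0.1232)
τ = I·(Δω/dt) + ω₀×(Iω₀) = (0.1900, -0.1500, 0.0500)

F = (1.0000, 3.1000, 1.6000)
τ = (0.1900, -0.1500, 0.0500)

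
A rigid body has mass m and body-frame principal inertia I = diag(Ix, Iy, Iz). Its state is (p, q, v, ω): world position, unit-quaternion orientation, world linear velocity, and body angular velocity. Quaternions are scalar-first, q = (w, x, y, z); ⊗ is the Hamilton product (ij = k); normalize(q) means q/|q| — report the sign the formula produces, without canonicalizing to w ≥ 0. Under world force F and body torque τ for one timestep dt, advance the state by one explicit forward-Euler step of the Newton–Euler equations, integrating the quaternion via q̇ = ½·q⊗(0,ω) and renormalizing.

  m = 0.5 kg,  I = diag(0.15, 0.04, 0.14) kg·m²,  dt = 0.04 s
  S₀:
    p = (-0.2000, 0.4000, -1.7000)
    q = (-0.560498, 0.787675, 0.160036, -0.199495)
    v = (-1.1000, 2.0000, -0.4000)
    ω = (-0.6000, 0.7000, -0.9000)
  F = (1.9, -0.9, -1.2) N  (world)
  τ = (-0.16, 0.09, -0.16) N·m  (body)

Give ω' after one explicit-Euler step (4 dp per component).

α = I⁻¹(τ − ω×Iω) = (-0.6467, 2.1150, -1.4729)
ω + α·dt = (-0.6259, 0.7846, -0.9589)

ω' = (-0.6259, 0.7846, -0.9589)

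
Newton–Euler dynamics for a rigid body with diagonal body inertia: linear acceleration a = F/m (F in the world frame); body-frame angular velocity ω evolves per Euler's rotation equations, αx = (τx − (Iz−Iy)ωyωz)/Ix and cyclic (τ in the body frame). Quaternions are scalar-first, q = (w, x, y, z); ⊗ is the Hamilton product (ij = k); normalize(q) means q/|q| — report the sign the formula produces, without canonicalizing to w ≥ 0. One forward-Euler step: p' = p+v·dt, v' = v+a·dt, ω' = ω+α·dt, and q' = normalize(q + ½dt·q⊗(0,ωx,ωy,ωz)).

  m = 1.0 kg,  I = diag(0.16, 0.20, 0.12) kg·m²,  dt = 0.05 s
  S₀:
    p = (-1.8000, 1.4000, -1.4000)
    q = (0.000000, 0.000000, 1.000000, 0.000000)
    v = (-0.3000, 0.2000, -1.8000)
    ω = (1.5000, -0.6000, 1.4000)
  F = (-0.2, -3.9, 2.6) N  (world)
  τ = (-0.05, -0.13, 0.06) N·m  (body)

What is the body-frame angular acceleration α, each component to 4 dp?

α = (-0.7325, -1.0700, 0.8000)

precession coupling ω×(Iω) = (0.0672, 0.0840, -0.0360)
(τ − ω×Iω)/I = (-0.7325, -1.0700, 0.8000)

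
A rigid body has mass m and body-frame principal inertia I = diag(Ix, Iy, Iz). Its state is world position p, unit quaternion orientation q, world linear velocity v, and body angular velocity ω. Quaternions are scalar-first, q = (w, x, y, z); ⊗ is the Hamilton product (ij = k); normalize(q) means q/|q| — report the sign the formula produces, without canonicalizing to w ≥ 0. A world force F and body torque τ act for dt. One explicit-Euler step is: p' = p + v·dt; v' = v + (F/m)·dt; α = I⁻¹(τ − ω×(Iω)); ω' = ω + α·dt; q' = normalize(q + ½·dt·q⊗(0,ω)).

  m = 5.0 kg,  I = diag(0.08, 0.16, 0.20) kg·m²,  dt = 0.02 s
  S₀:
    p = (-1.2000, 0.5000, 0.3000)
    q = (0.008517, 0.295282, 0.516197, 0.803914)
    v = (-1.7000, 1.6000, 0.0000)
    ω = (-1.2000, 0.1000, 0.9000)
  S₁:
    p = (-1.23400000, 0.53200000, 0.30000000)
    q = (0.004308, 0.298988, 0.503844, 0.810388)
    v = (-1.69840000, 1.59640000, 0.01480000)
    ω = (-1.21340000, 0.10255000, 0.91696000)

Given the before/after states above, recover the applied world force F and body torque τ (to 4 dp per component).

F = (0.4000, -0.9000, 3.7000)
τ = (-0.0500, 0.1500, 0.1600)

Δv = v₁−v₀ = (0.00160000, -0.00360000, 0.01480000)
F = m·Δv/dt = (0.4000, -0.9000, 3.7000)
rate change Δω = (-0.01340000, 0.00255000, 0.01696000)
ω₀×(Iω₀) = (0.0036, 0.1296, -0.0096)
I·α + gyro = (-0.0500, 0.1500, 0.1600)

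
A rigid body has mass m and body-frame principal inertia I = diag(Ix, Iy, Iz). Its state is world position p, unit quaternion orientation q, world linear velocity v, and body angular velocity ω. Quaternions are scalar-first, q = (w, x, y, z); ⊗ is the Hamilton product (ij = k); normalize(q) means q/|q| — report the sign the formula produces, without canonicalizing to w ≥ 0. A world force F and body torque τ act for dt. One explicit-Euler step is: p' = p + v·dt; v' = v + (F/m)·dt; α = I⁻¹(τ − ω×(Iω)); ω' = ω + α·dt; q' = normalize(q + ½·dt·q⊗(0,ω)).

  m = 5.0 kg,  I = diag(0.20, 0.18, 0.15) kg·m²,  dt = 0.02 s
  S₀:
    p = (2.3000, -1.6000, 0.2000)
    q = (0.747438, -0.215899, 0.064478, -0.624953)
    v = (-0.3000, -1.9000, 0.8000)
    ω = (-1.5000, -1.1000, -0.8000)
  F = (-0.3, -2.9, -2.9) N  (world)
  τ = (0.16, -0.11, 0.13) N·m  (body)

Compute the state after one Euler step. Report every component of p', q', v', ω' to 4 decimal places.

p + v·dt = (2.2940, -1.6380, 0.2160)
v + (F/m)dt = (-0.3012, -1.9116, 0.7884)
precession coupling ω×(Iω) = (-0.0264, 0.0600, -0.0330)
angular accel α = (0.9320, -0.9444, 1.0867)
ω' = ω + α·dt = (-1.4814, -1.1189, -0.7783)
2q̇ = q⊗(0,ω) = (-0.7528851, -1.8601877, -0.0574715, -0.2637445)
q' = normalize(q + ½dt·q⊗(0,ω)) = (0.7398, -0.2345, 0.0639, -0.6275)

p' = (2.2940, -1.6380, 0.2160)
q' = (0.7398, -0.2345, 0.0639, -0.6275)
v' = (-0.3012, -1.9116, 0.7884)
ω' = (-1.4814, -1.1189, -0.7783)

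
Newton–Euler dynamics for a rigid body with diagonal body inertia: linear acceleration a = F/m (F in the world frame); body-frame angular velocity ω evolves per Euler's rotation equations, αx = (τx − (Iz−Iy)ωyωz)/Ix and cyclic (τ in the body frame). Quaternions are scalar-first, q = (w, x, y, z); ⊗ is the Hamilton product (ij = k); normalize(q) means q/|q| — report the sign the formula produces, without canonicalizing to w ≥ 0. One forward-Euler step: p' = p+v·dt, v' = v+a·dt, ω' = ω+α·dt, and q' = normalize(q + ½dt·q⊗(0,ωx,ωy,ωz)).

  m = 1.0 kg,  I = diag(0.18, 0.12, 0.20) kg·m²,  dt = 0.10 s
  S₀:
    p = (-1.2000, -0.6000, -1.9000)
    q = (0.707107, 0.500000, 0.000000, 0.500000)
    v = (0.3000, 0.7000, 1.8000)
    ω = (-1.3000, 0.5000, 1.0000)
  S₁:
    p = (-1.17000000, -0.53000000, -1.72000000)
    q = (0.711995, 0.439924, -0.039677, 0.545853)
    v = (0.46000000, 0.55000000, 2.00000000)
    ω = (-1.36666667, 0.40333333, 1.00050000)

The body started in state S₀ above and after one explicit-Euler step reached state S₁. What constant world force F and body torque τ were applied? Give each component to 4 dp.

Δω = ω₁−ω₀ = (-0.06666667, -0.09666667, 0.00050000)
τ = I·(Δω/dt) + ω₀×(Iω₀) = (-0.0800, -0.0900, 0.0400)
v₁ − v₀ = (0.16000000, -0.15000000, 0.20000000)
m·(v₁−v₀)/dt = (1.6000, -1.5000, 2.0000)

F = (1.6000, -1.5000, 2.0000)
τ = (-0.0800, -0.0900, 0.0400)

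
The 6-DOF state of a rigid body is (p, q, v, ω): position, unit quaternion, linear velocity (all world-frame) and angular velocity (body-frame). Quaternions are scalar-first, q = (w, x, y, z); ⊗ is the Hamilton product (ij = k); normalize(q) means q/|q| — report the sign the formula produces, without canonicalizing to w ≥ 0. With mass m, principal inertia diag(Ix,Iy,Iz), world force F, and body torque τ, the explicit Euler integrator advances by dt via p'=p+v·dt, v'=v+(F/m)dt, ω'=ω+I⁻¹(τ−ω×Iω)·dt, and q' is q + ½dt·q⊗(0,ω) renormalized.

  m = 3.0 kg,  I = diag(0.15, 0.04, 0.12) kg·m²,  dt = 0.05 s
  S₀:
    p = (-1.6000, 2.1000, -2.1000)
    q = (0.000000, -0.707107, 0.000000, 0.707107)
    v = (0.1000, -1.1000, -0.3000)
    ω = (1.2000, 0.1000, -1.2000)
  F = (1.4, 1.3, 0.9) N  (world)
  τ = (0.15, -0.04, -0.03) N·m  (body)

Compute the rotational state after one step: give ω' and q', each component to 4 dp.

ω×(Iω) gyroscopic = (-0.0096, -0.0432, -0.0132)
(τ − ω×Iω)/I = (1.0640, 0.0800, -0.1400)
ω' = ω + α·dt = (1.2532, 0.1040, -1.2070)
2q̇ = q⊗(0,ω) = (1.6970568, -0.0707107, 0.0000000, -0.0707107)
q' = normalize(q + ½dt·q⊗(0,ω)) = (0.0424, -0.7082, 0.0000, 0.7047)

ω' = (1.2532, 0.1040, -1.2070)
q' = (0.0424, -0.7082, 0.0000, 0.7047)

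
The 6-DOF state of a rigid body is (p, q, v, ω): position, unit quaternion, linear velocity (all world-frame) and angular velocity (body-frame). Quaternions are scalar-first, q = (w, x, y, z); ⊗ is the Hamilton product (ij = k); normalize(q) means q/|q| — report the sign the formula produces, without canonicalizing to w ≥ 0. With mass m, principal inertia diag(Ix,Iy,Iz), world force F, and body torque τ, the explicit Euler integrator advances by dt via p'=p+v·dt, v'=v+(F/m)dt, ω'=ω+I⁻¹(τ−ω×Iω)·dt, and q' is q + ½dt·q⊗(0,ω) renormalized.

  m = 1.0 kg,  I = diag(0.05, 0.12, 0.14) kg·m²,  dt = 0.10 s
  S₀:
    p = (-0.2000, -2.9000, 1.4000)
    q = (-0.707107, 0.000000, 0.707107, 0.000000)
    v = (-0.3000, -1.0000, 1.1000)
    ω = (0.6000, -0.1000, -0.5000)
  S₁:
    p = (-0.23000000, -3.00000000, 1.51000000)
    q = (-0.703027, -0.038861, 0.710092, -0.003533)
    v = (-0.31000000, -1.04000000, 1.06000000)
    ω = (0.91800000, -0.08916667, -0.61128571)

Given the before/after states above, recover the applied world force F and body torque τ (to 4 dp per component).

F = (-0.1000, -0.4000, -0.4000)
τ = (0.1600, 0.0400, -0.1600)

velocity change Δv = (-0.01000000, -0.04000000, -0.04000000)
m·(v₁−v₀)/dt = (-0.1000, -0.4000, -0.4000)
Δω = ω₁−ω₀ = (0.31800000, 0.01083333, -0.11128571)
τ = I·(Δω/dt) + ω₀×(Iω₀) = (0.1600, 0.0400, -0.1600)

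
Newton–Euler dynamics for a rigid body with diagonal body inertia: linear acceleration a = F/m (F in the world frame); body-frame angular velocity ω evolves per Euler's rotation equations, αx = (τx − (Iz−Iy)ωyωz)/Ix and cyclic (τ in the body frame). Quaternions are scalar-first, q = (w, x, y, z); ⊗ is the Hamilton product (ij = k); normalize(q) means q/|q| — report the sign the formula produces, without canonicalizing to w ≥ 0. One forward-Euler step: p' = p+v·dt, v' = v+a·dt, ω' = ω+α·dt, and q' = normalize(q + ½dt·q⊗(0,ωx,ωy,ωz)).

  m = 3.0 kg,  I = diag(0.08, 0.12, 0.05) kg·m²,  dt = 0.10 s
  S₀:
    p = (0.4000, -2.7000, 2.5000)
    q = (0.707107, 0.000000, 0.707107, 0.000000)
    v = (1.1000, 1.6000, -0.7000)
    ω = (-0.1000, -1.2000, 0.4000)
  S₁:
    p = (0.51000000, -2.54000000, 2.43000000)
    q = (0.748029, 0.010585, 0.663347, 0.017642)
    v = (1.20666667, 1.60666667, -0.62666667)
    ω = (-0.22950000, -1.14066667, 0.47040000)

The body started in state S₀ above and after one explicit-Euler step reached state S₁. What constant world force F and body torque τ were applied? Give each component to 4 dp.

velocity change Δv = (0.10666667, 0.00666667, 0.07333333)
applied force F = (3.2000, 0.2000, 2.2000)
rate change Δω = (-0.12950000, 0.05933333, 0.07040000)
I·α + gyro = (-0.0700, 0.0700, 0.0400)

F = (3.2000, 0.2000, 2.2000)
τ = (-0.0700, 0.0700, 0.0400)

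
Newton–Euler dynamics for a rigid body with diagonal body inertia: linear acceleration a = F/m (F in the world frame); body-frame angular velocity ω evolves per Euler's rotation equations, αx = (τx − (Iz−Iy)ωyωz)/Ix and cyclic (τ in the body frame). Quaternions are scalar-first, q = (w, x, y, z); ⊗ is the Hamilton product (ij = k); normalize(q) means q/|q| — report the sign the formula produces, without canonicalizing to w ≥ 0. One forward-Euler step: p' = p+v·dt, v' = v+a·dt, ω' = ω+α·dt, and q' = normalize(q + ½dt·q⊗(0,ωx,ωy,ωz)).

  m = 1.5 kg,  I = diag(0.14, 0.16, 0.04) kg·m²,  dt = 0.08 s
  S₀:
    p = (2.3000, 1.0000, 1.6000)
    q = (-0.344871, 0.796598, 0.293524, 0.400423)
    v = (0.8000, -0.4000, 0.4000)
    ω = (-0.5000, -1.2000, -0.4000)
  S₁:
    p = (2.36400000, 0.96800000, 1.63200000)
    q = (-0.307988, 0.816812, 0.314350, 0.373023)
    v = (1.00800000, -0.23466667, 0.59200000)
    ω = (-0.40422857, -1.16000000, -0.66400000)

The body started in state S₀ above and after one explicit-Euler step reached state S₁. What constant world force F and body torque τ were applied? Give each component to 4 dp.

v₁ − v₀ = (0.20800000, 0.16533333, 0.19200000)
m·(v₁−v₀)/dt = (3.9000, 3.1000, 3.6000)
Δω = ω₁−ω₀ = (0.09577143, 0.04000000, -0.26400000)
applied torque τ = (0.1100, 0.1000, -0.1200)

F = (3.9000, 3.1000, 3.6000)
τ = (0.1100, 0.1000, -0.1200)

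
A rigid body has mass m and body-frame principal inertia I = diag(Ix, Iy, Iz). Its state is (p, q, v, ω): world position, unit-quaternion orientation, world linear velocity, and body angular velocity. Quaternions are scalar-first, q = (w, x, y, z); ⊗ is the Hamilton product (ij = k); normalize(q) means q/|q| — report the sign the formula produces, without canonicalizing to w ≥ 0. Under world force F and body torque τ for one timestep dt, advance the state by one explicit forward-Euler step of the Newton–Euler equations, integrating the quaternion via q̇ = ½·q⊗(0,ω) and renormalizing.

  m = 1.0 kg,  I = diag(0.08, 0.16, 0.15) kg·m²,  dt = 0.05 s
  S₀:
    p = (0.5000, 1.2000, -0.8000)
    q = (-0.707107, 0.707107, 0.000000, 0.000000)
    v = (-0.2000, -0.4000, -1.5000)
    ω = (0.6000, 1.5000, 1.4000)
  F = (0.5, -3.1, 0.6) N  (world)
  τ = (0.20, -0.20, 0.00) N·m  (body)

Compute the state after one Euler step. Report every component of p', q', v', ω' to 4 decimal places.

p' = (0.4900, 1.1800, -0.8750)
q' = (-0.7167, 0.6955, -0.0512, 0.0018)
v' = (-0.1750, -0.5550, -1.4700)
ω' = (0.7381, 1.4559, 1.3760)

angular accel α = (2.7625, -0.8825, -0.4800)
ω + α·dt = (0.7381, 1.4559, 1.3760)
Hamilton product q⊗(0,ω) = (-0.4242642, -0.4242642, -2.0506103, 0.0707107)
updated quaternion q' = (-0.7167, 0.6955, -0.0512, 0.0018)
p' = p + v·dt = (0.4900, 1.1800, -0.8750)
v + (F/m)dt = (-0.1750, -0.5550, -1.4700)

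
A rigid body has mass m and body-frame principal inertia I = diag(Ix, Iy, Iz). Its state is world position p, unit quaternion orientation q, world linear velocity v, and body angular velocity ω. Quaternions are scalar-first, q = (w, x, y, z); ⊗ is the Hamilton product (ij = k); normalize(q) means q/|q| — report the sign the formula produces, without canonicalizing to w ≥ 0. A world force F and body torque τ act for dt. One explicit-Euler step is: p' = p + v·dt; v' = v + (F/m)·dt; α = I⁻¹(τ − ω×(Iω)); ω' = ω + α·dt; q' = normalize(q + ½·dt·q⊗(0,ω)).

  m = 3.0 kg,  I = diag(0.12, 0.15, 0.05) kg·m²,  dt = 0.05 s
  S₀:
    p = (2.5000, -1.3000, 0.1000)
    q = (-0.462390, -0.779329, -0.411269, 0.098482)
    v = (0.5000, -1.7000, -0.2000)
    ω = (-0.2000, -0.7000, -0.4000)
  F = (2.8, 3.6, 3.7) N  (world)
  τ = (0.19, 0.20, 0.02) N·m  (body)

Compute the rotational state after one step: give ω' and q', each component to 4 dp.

ω' = (-0.1092, -0.6352, -0.3842)
q' = (-0.4724, -0.7710, -0.4114, 0.1147)

precession coupling ω×(Iω) = (-0.0280, 0.0056, 0.0042)
(τ − ω×Iω)/I = (1.8167, 1.2960, 0.3160)
ω' = ω + α·dt = (-0.1092, -0.6352, -0.3842)
Hamilton product q⊗(0,ω) = (-0.4043613, 0.3259230, -0.0077550, 0.6482325)
q + ½dt·q⊗(0,ω), renormalized = (-0.4724, -0.7710, -0.4114, 0.1147)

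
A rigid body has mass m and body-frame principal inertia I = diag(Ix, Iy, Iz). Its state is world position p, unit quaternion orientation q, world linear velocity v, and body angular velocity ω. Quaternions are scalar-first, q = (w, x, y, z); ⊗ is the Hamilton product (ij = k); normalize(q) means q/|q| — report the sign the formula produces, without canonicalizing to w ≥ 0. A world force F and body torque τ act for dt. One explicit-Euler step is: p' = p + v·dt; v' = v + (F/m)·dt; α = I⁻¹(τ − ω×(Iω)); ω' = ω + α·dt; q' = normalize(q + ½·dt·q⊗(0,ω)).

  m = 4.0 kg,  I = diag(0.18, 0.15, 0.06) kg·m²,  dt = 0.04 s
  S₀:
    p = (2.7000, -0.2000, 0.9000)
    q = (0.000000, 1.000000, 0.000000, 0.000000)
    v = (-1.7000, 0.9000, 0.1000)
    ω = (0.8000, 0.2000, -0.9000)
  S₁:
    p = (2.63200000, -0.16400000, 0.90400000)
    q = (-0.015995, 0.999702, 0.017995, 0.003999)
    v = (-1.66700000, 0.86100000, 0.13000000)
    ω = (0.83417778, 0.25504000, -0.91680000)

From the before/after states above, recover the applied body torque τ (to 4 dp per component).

ω₁ − ω₀ = (0.03417778, 0.05504000, -0.01680000)
gyro term ω₀×Iω₀ = (0.0162, -0.0864, -0.0048)
τ = I·(Δω/dt) + ω₀×(Iω₀) = (0.1700, 0.1200, -0.0300)

τ = (0.1700, 0.1200, -0.0300)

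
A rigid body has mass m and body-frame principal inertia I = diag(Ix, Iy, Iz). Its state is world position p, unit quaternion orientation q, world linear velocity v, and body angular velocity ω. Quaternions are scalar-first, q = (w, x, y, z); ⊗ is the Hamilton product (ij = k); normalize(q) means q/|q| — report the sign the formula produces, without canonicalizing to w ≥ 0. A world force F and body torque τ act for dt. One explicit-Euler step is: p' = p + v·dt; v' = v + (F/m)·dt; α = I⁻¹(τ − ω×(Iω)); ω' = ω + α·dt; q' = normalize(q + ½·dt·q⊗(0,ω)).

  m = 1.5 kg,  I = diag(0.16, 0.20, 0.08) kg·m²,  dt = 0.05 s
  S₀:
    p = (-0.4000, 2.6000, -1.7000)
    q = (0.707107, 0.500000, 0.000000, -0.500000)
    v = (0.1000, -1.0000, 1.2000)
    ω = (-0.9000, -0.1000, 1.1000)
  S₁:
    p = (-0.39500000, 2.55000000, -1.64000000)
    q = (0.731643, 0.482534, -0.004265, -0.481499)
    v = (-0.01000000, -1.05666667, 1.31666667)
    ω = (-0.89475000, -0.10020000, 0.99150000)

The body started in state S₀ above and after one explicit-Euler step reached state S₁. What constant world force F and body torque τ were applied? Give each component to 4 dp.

velocity change Δv = (-0.11000000, -0.05666667, 0.11666667)
m·(v₁−v₀)/dt = (-3.3000, -1.7000, 3.5000)
rate change Δω = (0.00525000, -0.00020000, -0.10850000)
τ = I·(Δω/dt) + ω₀×(Iω₀) = (0.0300, -0.0800, -0.1700)

F = (-3.3000, -1.7000, 3.5000)
τ = (0.0300, -0.0800, -0.1700)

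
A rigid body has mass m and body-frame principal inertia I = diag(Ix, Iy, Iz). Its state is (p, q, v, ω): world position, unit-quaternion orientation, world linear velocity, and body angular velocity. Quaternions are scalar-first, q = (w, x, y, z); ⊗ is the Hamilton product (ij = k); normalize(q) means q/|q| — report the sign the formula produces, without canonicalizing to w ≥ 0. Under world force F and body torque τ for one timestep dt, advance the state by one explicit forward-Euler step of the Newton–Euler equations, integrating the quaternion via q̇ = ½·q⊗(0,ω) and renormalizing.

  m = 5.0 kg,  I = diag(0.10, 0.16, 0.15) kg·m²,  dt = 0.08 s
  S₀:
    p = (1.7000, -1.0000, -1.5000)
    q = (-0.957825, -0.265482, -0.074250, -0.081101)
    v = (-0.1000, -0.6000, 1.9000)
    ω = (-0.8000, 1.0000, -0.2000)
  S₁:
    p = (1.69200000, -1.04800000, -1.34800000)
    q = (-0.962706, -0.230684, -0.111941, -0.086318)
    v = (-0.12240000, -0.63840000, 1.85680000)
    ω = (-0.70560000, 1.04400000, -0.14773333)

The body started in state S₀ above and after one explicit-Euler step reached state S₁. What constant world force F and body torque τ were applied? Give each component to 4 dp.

Δv = v₁−v₀ = (-0.02240000, -0.03840000, -0.04320000)
applied force F = (-1.4000, -2.4000, -2.7000)
rate change Δω = (0.09440000, 0.04400000, 0.05226667)
ω₀×(Iω₀) = (0.0020, -0.0080, -0.0480)
applied torque τ = (0.1200, 0.0800, 0.0500)

F = (-1.4000, -2.4000, -2.7000)
τ = (0.1200, 0.0800, 0.0500)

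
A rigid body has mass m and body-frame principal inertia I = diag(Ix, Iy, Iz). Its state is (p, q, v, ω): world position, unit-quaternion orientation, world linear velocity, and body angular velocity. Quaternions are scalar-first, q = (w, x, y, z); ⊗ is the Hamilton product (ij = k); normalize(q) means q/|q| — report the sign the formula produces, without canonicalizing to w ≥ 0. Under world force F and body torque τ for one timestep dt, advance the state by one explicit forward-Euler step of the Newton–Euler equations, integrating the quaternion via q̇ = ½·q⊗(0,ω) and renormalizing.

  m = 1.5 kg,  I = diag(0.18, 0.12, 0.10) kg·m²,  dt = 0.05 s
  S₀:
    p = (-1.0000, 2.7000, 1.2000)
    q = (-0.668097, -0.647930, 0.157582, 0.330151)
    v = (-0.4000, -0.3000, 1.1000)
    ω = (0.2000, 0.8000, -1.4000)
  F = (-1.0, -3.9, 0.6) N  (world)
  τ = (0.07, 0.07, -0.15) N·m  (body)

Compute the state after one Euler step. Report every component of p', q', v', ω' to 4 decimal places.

gyro term ω×Iω = (0.0224, -0.0224, -0.0096)
α = I⁻¹(τ − ω×Iω) = (0.2644, 0.7700, -1.4040)
ω' = ω + α·dt = (0.2132, 0.8385, -1.4702)
2q̇ = q⊗(0,ω) = (0.4657318, -0.6183550, -1.3755494, 0.3854754)
q' = normalize(q + ½dt·q⊗(0,ω)) = (-0.6559, -0.6628, 0.1231, 0.3395)
linear accel F/m = (-0.6667, -2.6000, 0.4000)
new position p' = (-1.0200, 2.6850, 1.2550)
new velocity v' = (-0.4333, -0.4300, 1.1200)

p' = (-1.0200, 2.6850, 1.2550)
q' = (-0.6559, -0.6628, 0.1231, 0.3395)
v' = (-0.4333, -0.4300, 1.1200)
ω' = (0.2132, 0.8385, -1.4702)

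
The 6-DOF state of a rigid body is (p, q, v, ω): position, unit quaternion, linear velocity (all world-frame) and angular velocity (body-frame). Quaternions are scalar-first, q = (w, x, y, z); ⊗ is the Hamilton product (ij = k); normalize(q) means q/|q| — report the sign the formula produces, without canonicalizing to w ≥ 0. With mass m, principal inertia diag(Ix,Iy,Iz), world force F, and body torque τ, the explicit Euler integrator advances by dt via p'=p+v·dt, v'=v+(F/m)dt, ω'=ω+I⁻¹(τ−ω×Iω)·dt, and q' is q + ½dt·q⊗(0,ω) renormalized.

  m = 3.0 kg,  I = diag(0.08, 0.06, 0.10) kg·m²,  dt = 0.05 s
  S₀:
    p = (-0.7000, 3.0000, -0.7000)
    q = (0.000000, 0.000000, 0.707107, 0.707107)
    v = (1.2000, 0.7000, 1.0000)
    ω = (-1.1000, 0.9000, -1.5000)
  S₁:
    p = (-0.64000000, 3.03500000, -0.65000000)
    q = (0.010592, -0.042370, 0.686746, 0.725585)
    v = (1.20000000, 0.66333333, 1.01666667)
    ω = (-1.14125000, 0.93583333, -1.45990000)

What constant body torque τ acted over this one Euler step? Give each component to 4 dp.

τ = (-0.1200, 0.0100, 0.1000)

rate change Δω = (-0.04125000, 0.03583333, 0.04010000)
gyro term ω₀×Iω₀ = (-0.0540, -0.0330, 0.0198)
applied torque τ = (-0.1200, 0.0100, 0.1000)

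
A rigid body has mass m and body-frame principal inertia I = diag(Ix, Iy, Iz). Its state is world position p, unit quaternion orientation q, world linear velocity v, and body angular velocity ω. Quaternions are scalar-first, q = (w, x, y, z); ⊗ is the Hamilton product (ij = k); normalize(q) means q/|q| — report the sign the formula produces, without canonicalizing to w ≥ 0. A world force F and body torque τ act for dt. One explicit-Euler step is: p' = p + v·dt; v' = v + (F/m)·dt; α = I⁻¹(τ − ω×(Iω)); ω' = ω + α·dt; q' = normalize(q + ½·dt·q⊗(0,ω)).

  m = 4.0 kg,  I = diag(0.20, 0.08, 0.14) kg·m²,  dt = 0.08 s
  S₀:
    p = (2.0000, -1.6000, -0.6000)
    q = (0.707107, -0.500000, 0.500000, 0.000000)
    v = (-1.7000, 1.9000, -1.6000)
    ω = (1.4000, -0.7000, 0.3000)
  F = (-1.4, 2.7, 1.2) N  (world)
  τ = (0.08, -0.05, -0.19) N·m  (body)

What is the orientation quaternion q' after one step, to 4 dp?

q⊗(0,ω) = (1.0500000, 1.1399498, -0.3449749, -0.1378679)
q' = normalize(q + ½dt·q⊗(0,ω)) = (0.7476, -0.4535, 0.4852, -0.0055)

q' = (0.7476, -0.4535, 0.4852, -0.0055)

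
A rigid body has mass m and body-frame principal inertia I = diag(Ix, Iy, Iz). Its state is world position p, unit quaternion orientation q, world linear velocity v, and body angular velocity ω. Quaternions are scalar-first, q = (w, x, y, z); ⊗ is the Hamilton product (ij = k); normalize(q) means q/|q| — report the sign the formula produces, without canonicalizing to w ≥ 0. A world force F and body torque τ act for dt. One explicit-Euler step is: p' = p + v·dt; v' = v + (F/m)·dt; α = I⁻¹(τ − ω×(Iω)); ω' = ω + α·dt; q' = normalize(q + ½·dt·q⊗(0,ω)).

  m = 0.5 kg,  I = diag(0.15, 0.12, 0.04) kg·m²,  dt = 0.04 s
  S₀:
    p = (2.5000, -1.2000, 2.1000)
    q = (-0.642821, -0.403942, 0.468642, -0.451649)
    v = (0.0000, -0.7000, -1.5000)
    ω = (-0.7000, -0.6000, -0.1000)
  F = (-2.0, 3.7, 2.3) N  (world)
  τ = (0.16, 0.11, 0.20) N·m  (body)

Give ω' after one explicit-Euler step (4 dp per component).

ω' = (-0.6561, -0.5659, 0.1126)

ω×(Iω) gyroscopic = (-0.0048, 0.0077, -0.0126)
angular accel α = (1.0987, 0.8525, 5.3150)
ω' = ω + α·dt = (-0.6561, -0.5659, 0.1126)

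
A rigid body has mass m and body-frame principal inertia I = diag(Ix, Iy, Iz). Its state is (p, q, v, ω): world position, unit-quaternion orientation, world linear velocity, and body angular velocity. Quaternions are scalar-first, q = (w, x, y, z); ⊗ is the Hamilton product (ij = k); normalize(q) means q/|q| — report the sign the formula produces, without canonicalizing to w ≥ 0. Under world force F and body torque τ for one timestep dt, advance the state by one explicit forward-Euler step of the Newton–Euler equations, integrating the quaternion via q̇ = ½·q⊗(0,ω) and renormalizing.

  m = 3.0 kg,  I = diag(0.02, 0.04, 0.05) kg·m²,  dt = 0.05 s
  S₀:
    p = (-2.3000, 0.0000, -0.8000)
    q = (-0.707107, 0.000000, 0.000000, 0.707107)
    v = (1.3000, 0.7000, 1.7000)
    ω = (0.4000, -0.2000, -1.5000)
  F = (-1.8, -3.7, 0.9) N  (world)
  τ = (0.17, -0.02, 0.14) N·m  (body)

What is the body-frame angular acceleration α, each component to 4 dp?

α = (8.3500, -0.9500, 2.8320)

gyro term ω×Iω = (0.0030, 0.0180, -0.0016)
(τ − ω×Iω)/I = (8.3500, -0.9500, 2.8320)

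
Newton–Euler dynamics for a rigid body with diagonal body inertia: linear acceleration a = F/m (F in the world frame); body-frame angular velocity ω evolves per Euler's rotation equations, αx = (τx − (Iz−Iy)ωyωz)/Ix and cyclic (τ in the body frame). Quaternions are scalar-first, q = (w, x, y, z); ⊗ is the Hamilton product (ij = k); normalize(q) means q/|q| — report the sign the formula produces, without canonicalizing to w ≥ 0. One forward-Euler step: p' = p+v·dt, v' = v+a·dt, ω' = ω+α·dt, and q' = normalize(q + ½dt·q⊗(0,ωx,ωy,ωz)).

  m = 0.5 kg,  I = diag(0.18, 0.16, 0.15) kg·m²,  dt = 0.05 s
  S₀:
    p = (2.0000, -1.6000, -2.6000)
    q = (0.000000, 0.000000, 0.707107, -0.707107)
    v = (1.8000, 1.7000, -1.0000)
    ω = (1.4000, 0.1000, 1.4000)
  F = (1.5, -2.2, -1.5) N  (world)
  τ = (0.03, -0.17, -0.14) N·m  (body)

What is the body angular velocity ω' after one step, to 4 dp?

angular accel α = (0.1744, -1.4300, -0.9147)
ω' = ω + α·dt = (1.4087, 0.0285, 1.3543)

ω' = (1.4087, 0.0285, 1.3543)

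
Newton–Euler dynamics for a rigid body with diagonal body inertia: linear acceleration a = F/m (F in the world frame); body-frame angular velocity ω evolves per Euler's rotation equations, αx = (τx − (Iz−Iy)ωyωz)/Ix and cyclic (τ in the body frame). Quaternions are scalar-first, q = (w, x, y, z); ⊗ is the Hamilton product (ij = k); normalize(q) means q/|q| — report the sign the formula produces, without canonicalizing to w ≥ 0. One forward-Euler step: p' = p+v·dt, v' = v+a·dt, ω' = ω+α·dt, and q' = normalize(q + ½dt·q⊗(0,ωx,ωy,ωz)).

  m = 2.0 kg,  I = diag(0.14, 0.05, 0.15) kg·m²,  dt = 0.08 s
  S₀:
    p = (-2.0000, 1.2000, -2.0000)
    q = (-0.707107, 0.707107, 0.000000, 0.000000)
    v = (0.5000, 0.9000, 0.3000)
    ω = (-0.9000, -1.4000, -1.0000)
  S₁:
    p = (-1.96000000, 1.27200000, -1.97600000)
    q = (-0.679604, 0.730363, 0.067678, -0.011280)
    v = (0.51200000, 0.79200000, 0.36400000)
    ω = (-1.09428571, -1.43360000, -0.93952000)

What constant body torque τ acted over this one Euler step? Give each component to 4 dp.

Δω = ω₁−ω₀ = (-0.19428571, -0.03360000, 0.06048000)
ω₀×(Iω₀) = (0.1400, -0.0090, -0.1134)
τ = I·(Δω/dt) + ω₀×(Iω₀) = (-0.2000, -0.0300, 0.0000)

τ = (-0.2000, -0.0300, 0.0000)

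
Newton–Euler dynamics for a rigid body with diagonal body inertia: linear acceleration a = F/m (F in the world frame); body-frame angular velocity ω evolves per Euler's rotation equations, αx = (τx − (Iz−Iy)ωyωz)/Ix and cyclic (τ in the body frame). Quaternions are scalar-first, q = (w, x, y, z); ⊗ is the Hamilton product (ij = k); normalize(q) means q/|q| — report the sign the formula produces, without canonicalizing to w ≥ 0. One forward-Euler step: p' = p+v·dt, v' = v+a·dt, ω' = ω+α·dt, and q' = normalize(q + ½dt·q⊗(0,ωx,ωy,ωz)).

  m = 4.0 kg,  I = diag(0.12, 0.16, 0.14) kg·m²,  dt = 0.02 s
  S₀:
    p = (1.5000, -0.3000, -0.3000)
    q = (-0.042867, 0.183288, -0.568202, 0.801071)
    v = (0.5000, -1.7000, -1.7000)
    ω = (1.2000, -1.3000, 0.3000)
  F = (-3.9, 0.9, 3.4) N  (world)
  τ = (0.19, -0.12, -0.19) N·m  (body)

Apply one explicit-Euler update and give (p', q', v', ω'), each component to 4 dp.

p' = (1.5100, -0.3340, -0.3340)
q' = (-0.0548, 0.1915, -0.5585, 0.8052)
v' = (0.4805, -1.6955, -1.6830)
ω' = (1.2304, -1.3141, 0.2818)

a = (-0.9750, 0.2250, 0.8500)
p' = p + v·dt = (1.5100, -0.3340, -0.3340)
v' = v + a·dt = (0.4805, -1.6955, -1.6830)
precession coupling ω×(Iω) = (0.0078, -0.0072, -0.0624)
angular accel α = (1.5183, -0.7050, -0.9114)
ω' = ω + α·dt = (1.2304, -1.3141, 0.2818)
2q̇ = q⊗(0,ω) = (-1.1989295, 0.8194913, 0.9620259, 0.4307079)
q + ½dt·q⊗(0,ω), renormalized = (-0.0548, 0.1915, -0.5585, 0.8052)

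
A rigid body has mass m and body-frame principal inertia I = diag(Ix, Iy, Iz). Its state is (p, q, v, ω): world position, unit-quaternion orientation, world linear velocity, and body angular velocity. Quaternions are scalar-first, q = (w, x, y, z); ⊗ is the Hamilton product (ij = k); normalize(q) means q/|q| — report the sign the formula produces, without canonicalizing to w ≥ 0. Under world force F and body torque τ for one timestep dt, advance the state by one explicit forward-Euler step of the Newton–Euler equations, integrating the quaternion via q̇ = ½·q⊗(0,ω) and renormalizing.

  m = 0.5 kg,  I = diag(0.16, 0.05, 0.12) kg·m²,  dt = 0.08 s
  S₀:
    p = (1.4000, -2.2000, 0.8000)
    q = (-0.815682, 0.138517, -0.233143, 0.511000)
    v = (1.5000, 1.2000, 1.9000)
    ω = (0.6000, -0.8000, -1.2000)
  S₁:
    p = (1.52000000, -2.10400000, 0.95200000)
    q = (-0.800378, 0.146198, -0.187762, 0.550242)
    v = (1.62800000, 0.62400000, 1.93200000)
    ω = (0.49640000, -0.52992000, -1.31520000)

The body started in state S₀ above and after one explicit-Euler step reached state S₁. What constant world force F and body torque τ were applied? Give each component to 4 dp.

velocity change Δv = (0.12800000, -0.57600000, 0.03200000)
F = m·Δv/dt = (0.8000, -3.6000, 0.2000)
rate change Δω = (-0.10360000, 0.27008000, -0.11520000)
ω₀×(Iω₀) = (0.0672, -0.0288, 0.0528)
applied torque τ = (-0.1400, 0.1400, -0.1200)

F = (0.8000, -3.6000, 0.2000)
τ = (-0.1400, 0.1400, -0.1200)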